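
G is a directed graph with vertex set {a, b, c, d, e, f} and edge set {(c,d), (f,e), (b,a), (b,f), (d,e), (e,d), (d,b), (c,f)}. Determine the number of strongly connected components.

3

{b, d, e, f} are all mutually reachable — one SCC of size 4.
{a} is an SCC by itself.
{c} is an SCC by itself.
That gives 3 strongly connected components.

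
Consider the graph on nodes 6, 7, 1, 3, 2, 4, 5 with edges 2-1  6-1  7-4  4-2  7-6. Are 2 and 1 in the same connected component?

Yes

From 2 we can reach 1, 2, 4, 6, 7, which includes 1.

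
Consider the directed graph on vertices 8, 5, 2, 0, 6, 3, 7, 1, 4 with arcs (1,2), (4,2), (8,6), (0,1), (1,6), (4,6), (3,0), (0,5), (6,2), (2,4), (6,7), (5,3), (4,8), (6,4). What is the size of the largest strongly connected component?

4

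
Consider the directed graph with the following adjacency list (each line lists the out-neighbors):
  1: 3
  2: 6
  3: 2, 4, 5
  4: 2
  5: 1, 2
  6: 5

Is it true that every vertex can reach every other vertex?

From 5 we can reach every vertex (1, 2, 3, 4, 5, 6), and every vertex can reach 5 (1, 2, 3, 4, 5, 6). So the whole graph is one strongly connected component.

Yes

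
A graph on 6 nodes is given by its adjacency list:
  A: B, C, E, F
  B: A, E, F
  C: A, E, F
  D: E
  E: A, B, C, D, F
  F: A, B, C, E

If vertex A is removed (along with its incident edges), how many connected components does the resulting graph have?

1

With A gone, the remaining components are: {B, C, D, E, F}.
That is 1 component.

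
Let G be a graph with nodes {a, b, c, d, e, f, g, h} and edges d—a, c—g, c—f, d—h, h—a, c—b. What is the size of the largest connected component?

4

e is isolated — a component by itself.
Starting from a we can reach a, d, h. That is one component of size 3.
Starting from b we can reach b, c, f, g. That is one component of size 4.
The largest has 4 vertices.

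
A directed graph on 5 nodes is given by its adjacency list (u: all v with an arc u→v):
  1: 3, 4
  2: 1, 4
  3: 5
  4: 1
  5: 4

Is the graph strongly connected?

No

There is no directed path from 4 to 2, so the graph is not strongly connected.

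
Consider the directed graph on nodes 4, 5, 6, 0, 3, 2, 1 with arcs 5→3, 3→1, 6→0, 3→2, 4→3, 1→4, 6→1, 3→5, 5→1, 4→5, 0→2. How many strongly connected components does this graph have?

{1, 3, 4, 5} are all mutually reachable — one SCC of size 4.
{0} is an SCC by itself.
{2} is an SCC by itself.
{6} is an SCC by itself.
That gives 4 strongly connected components.

4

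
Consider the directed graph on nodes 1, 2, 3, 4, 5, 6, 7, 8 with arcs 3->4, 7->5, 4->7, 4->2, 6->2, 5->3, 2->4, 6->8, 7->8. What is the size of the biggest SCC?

{2, 3, 4, 5, 7} are all mutually reachable — one SCC of size 5.
{1} is an SCC by itself.
{8} is an SCC by itself.
{6} is an SCC by itself.
The largest has 5 vertices.

5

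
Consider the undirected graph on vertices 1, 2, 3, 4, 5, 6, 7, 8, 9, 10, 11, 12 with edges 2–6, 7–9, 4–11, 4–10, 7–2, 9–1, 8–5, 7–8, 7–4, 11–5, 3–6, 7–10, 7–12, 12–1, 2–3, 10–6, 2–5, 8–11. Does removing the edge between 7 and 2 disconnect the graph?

No

After removing 7–2, the path 7-8-5-2 still connects them, so the edge is not a bridge.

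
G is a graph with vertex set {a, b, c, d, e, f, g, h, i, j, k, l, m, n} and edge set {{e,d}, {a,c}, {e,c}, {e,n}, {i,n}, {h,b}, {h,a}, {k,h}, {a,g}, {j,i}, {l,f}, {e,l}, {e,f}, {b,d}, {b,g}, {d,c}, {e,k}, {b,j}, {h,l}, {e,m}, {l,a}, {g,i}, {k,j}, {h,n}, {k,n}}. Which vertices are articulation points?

e

Removing e increases the component count from 1 to 2, so e is a cut vertex.
By contrast removing l leaves 1 component; it is not a cut vertex. No other vertex is a cut vertex either.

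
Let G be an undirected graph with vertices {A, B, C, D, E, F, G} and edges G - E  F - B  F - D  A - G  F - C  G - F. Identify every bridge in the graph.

A-G, B-F, C-F, D-F, E-G, F-G

removing F - D disconnects F from D; removing A - G disconnects A from G; removing F - B disconnects F from B; removing E - G disconnects E from G — these are bridges.
In total 6 edges are bridges.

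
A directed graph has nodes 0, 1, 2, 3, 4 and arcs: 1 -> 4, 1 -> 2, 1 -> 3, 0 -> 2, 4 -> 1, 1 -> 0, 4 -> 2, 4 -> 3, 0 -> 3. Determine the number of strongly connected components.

4

{1, 4} are all mutually reachable — one SCC of size 2.
{0} is an SCC by itself.
{2} is an SCC by itself.
{3} is an SCC by itself.
That gives 4 strongly connected components.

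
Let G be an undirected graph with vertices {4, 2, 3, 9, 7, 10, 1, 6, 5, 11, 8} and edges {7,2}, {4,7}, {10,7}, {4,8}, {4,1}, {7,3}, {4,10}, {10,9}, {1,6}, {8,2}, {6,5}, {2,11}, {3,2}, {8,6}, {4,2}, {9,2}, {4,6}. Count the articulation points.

Removing 2 increases the component count from 1 to 2, so 2 is a cut vertex.
Removing 6 increases the component count from 1 to 2, so 6 is a cut vertex.
By contrast removing 11 leaves 1 component; it is not a cut vertex. No other vertex is a cut vertex either.

2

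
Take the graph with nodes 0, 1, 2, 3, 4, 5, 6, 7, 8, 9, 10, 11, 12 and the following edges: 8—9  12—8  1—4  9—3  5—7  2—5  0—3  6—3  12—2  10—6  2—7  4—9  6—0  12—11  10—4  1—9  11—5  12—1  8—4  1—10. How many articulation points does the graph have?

1

Removing 12 increases the component count from 1 to 2, so 12 is a cut vertex.
By contrast removing 4 leaves 1 component; it is not a cut vertex. No other vertex is a cut vertex either.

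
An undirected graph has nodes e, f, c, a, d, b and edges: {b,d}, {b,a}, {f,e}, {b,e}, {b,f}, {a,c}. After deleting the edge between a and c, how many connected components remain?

2

Before removal there is 1 component.
a-c is a bridge — removing it separates a's side from c's side.
After removal: 2 components.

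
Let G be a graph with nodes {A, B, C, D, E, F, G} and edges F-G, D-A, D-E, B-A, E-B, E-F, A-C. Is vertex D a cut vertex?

Deleting D leaves 1 component (was 1) (its neighbors A, E remain connected to each other), so D is not a cut vertex.

No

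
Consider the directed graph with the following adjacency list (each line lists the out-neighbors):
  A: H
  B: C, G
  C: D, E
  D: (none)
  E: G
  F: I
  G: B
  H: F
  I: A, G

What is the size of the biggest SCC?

4

{B, C, E, G} are all mutually reachable — one SCC of size 4.
{A, F, H, I} are all mutually reachable — one SCC of size 4.
{D} is an SCC by itself.
The largest has 4 vertices.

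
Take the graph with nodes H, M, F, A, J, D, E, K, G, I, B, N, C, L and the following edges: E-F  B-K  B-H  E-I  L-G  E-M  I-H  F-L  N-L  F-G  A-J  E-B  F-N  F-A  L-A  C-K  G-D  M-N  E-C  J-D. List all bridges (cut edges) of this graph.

The edges on the cycle L-A-J-D-G-L are not bridges since each lies on that cycle.
Every edge lies on some cycle, so there are no bridges.

none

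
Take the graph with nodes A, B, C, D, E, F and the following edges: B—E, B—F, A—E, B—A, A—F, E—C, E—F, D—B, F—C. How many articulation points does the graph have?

1

Removing B increases the component count from 1 to 2, so B is a cut vertex.
By contrast removing E leaves 1 component; it is not a cut vertex. No other vertex is a cut vertex either.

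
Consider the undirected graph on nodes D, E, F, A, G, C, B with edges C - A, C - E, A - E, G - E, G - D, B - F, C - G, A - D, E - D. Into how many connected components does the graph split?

2

Starting from B we can reach B, F. That is one component of size 2.
Starting from A we can reach A, C, D, E, G. That is one component of size 5.
Total: 2 components.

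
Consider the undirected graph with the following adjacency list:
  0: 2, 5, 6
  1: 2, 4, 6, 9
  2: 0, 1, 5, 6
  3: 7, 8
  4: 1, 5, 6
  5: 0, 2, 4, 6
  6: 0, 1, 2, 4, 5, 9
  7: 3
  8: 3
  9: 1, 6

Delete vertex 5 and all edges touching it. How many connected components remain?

With 5 gone, the remaining components are: {3, 7, 8}; {0, 1, 2, 4, 6, 9}.
That is 2 components.

2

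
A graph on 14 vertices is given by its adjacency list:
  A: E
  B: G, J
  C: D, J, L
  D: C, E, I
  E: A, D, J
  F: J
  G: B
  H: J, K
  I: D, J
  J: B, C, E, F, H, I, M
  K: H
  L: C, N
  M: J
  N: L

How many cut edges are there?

9

The edges on the cycle C-J-I-D-C are not bridges since each lies on that cycle.
But removing J-H disconnects J from H; removing N-L disconnects N from L; removing J-F disconnects J from F; removing C-L disconnects C from L — these are bridges.
In total 9 edges are bridges.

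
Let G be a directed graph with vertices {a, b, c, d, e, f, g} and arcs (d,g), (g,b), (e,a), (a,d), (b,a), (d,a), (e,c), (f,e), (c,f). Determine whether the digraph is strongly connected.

No

There is no directed path from g to e, so the graph is not strongly connected.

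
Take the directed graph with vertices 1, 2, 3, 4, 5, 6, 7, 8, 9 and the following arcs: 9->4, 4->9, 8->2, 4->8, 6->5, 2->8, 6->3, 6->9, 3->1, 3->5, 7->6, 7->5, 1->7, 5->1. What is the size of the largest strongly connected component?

{1, 3, 5, 6, 7} are all mutually reachable — one SCC of size 5.
{4, 9} are all mutually reachable — one SCC of size 2.
{2, 8} are all mutually reachable — one SCC of size 2.
The largest has 5 vertices.

5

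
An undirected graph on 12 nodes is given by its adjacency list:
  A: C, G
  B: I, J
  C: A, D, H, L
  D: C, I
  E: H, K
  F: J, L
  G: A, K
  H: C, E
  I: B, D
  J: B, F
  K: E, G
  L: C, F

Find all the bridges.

The edges on the cycle C-A-G-K-E-H-C are not bridges since each lies on that cycle.
Every edge lies on some cycle, so there are no bridges.

none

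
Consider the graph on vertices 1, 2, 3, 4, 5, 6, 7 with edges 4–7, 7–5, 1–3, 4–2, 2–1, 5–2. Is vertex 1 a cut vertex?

Yes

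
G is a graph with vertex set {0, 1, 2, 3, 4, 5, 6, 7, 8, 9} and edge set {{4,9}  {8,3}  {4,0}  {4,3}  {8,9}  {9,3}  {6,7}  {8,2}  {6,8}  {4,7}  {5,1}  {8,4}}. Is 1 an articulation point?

Deleting 1 leaves 2 components (was 2), so 1 is not a cut vertex.

No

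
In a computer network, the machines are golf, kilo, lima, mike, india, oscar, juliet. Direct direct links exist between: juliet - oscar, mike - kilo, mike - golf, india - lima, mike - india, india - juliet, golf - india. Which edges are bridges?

india-juliet, india-lima, juliet-oscar, kilo-mike

The edges on the cycle mike-golf-india-mike are not bridges since each lies on that cycle.
But removing india - lima disconnects india from lima; removing juliet - oscar disconnects juliet from oscar; removing india - juliet disconnects india from juliet; removing mike - kilo disconnects mike from kilo — these are bridges.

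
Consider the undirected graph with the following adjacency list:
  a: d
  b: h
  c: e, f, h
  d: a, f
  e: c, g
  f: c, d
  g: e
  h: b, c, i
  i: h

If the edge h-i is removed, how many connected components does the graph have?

2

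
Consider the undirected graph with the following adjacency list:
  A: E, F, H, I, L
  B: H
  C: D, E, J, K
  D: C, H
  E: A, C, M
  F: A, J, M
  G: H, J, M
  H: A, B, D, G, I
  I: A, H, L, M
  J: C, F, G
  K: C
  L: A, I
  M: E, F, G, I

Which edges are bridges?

The edges on the cycle A-H-I-M-F-A are not bridges since each lies on that cycle.
But removing K-C disconnects K from C; removing H-B disconnects H from B — these are bridges.

B-H, C-K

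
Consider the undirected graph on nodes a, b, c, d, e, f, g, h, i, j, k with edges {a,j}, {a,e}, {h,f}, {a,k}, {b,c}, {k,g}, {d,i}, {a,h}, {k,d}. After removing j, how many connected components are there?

2

With j gone, the remaining components are: {b, c}; {a, d, e, f, g, h, i, k}.
That is 2 components.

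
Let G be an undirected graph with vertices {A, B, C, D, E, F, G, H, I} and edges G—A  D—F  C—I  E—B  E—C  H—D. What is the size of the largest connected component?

Starting from A we can reach A, G. That is one component of size 2.
Starting from D we can reach D, F, H. That is one component of size 3.
Starting from B we can reach B, C, E, I. That is one component of size 4.
The largest has 4 vertices.

4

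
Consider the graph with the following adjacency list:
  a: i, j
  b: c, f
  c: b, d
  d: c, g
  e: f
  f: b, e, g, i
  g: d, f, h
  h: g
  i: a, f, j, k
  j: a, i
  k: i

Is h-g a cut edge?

Removing h-g leaves no path between h and g: the component count goes from 1 to 2. So it is a bridge.

Yes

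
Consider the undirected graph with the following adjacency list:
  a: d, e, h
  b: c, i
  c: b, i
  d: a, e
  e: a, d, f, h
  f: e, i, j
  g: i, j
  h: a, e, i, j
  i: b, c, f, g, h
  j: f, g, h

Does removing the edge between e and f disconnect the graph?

No

After removing e-f, the path e-h-i-f still connects them, so the edge is not a bridge.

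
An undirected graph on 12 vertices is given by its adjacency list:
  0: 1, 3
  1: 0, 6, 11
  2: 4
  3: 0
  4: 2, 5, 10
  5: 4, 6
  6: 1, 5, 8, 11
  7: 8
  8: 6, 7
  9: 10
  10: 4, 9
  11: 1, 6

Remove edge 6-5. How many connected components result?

2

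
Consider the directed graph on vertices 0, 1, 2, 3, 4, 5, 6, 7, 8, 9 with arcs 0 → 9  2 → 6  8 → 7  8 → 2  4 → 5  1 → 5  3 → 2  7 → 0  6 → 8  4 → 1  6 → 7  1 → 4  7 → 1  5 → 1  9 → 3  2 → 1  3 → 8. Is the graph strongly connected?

There is no directed path from 5 to 2, so the graph is not strongly connected.

No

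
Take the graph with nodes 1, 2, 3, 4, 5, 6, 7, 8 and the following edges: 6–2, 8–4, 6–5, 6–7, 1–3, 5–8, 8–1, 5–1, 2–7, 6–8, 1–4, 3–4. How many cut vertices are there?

Removing 6 increases the component count from 1 to 2, so 6 is a cut vertex.
By contrast removing 1 leaves 1 component; it is not a cut vertex. No other vertex is a cut vertex either.

1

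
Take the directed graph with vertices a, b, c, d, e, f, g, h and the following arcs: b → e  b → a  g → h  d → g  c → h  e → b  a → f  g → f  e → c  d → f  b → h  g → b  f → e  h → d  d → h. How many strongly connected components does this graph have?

1

{a, b, c, d, e, f, g, h} are all mutually reachable — one SCC of size 8.
That gives 1 strongly connected component.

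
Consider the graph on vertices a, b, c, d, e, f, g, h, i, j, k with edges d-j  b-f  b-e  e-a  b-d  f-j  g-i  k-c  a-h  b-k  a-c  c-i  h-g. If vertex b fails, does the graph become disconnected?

Yes

Deleting b raises the number of components from 1 to 2, so b is a cut vertex.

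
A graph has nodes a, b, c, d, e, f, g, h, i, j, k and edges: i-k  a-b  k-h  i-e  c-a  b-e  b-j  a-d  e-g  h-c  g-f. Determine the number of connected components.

Starting from a we can reach a, b, c, d, e, f, g, h, i, j, k. That is one component of size 11.
Total: 1 component.

1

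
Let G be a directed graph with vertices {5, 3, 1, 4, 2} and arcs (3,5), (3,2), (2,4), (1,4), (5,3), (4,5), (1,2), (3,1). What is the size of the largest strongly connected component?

5

{1, 2, 3, 4, 5} are all mutually reachable — one SCC of size 5.
The largest has 5 vertices.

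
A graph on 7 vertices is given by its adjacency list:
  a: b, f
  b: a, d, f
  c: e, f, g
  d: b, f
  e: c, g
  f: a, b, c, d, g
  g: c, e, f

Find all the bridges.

The edges on the cycle f-a-b-f are not bridges since each lies on that cycle.
Every edge lies on some cycle, so there are no bridges.

none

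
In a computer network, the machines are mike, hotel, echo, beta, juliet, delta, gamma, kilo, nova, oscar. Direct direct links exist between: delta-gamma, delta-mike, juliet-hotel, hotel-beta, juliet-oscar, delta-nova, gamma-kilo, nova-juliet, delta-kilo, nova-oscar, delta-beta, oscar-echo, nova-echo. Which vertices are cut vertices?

Removing delta increases the component count from 1 to 3, so delta is a cut vertex.
By contrast removing nova leaves 1 component; it is not a cut vertex. No other vertex is a cut vertex either.

delta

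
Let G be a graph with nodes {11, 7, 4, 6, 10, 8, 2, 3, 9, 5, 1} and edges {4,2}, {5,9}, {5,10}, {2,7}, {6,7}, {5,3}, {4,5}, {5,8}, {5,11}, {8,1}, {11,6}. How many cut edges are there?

5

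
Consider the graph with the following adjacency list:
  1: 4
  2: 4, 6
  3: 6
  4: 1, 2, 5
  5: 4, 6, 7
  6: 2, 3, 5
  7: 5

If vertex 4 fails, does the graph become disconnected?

Deleting 4 raises the number of components from 1 to 2, so 4 is a cut vertex.

Yes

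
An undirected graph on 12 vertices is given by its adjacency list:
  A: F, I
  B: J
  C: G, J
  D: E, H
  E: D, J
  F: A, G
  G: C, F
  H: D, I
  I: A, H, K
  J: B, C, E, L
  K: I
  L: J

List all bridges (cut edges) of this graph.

The edges on the cycle G-F-A-I-H-D-E-J-C-G are not bridges since each lies on that cycle.
But removing L-J disconnects L from J; removing K-I disconnects K from I; removing B-J disconnects B from J — these are bridges.

B-J, I-K, J-L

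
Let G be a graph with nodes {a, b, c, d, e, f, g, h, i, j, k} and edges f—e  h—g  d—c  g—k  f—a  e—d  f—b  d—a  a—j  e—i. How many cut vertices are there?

5

Removing a increases the component count from 2 to 3, so a is a cut vertex.
Removing d increases the component count from 2 to 3, so d is a cut vertex.
Removing e increases the component count from 2 to 3, so e is a cut vertex.
Likewise f, g are cut vertices.
By contrast removing i leaves 2 components; it is not a cut vertex. No other vertex is a cut vertex either.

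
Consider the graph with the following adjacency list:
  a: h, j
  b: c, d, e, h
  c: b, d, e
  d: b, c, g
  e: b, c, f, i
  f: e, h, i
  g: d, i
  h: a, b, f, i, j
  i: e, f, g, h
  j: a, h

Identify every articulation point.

h

Removing h increases the component count from 1 to 2, so h is a cut vertex.
By contrast removing f leaves 1 component; it is not a cut vertex. No other vertex is a cut vertex either.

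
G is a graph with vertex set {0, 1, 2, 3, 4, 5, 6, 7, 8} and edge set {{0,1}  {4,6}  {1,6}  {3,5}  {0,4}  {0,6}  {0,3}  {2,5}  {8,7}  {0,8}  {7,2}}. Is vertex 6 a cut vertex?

Deleting 6 leaves 1 component (was 1) (its neighbors 0, 1, 4 remain connected to each other), so 6 is not a cut vertex.

No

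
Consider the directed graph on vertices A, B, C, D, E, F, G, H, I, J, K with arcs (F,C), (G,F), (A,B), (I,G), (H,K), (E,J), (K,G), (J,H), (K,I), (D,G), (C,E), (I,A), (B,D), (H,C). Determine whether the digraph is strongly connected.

Yes

From H we can reach every vertex (A, B, C, D, E, F, G, H, I, J, K), and every vertex can reach H (A, B, C, D, E, F, G, H, I, J, K). So the whole graph is one strongly connected component.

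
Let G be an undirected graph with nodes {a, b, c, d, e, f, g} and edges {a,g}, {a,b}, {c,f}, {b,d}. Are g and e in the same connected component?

The component containing g is {a, b, d, g}, and e is not in it.

No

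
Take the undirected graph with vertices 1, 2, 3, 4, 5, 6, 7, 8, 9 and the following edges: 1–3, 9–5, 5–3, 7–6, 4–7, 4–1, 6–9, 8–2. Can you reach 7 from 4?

From 4 we can reach 1, 3, 4, 5, 6, 7, 9, which includes 7.

Yes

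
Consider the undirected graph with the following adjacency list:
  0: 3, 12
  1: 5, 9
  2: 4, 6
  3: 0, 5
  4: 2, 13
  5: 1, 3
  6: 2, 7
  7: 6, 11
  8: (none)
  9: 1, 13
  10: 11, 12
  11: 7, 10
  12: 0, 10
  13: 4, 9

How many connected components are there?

2

8 is isolated — a component by itself.
Starting from 0 we can reach 0, 1, 2, 3, 4, 5, 6, 7, 9, 10, 11, 12, 13. That is one component of size 13.
Total: 2 components.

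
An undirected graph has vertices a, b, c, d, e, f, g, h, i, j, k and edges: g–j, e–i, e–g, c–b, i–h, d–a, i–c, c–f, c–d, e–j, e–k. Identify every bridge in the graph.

a-d, b-c, c-d, c-f, c-i, e-i, e-k, h-i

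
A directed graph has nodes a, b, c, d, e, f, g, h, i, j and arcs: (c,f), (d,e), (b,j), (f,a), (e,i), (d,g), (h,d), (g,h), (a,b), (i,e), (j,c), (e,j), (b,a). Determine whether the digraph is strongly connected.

There is no directed path from i to g, so the graph is not strongly connected.

No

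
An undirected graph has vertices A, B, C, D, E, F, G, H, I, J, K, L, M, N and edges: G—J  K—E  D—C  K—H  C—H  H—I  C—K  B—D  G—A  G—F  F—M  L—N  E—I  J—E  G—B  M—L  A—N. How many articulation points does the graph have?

Removing G increases the component count from 1 to 2, so G is a cut vertex.
By contrast removing M leaves 1 component; it is not a cut vertex. No other vertex is a cut vertex either.

1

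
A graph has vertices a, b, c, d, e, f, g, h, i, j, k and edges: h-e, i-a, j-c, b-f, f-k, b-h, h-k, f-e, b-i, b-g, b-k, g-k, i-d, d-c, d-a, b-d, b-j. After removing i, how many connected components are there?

1

With i gone, the remaining components are: {a, b, c, d, e, f, g, h, j, k}.
That is 1 component.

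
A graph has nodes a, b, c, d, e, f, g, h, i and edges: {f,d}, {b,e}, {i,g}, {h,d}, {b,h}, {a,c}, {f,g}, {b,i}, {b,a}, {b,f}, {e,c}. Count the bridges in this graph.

0

The edges on the cycle b-a-c-e-b are not bridges since each lies on that cycle.
Every edge lies on some cycle, so there are no bridges.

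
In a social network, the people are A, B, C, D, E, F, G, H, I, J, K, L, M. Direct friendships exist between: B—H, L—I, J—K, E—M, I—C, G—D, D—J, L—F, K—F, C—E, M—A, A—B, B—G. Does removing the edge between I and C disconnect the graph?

After removing I—C, the path I-L-F-K-J-D-G-B-A-M-E-C still connects them, so the edge is not a bridge.

No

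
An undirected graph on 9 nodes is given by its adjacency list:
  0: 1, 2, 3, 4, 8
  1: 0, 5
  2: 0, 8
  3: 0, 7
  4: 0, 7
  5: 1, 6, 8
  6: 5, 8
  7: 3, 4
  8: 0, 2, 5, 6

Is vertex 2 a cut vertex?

No

Deleting 2 leaves 1 component (was 1) (its neighbors 0, 8 remain connected to each other), so 2 is not a cut vertex.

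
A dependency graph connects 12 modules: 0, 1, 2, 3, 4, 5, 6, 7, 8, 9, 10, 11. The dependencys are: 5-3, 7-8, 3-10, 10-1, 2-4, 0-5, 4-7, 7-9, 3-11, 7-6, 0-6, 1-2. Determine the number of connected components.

Starting from 0 we can reach 0, 1, 2, 3, 4, 5, 6, 7, 8, 9, 10, 11. That is one component of size 12.
Total: 1 component.

1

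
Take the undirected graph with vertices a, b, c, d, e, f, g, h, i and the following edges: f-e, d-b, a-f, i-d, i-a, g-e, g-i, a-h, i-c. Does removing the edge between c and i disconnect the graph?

Removing c-i leaves no path between c and i: the component count goes from 1 to 2. So it is a bridge.

Yes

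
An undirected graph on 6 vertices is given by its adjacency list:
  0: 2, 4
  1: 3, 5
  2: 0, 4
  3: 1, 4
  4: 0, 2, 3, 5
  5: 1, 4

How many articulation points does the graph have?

1

Removing 4 increases the component count from 1 to 2, so 4 is a cut vertex.
By contrast removing 2 leaves 1 component; it is not a cut vertex. No other vertex is a cut vertex either.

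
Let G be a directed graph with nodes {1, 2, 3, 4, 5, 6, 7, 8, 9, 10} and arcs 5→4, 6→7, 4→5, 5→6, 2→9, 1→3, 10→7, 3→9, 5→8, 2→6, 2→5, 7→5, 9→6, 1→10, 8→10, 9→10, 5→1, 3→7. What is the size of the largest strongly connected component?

9

{1, 3, 4, 5, 6, 7, 8, 9, 10} are all mutually reachable — one SCC of size 9.
{2} is an SCC by itself.
The largest has 9 vertices.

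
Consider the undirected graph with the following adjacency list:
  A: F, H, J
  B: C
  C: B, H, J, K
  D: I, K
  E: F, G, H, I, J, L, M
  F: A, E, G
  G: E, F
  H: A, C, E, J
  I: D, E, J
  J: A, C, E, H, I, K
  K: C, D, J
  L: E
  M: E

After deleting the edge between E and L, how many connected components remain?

2

Before removal there is 1 component.
E-L is a bridge — removing it separates E's side from L's side.
After removal: 2 components.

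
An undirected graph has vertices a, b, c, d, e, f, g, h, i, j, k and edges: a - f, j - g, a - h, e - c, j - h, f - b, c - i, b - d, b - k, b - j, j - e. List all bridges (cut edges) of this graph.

The edges on the cycle a-f-b-j-h-a are not bridges since each lies on that cycle.
But removing c - i disconnects c from i; removing j - g disconnects j from g; removing b - k disconnects b from k; removing e - c disconnects e from c — these are bridges.
In total 6 edges are bridges.

b-d, b-k, c-e, c-i, e-j, g-j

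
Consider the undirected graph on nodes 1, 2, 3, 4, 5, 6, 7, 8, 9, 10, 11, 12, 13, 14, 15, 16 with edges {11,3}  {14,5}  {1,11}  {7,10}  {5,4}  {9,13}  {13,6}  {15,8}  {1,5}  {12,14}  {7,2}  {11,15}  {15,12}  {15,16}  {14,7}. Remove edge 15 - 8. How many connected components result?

3

Before removal there are 2 components.
15 - 8 is a bridge — removing it separates 15's side from 8's side.
After removal: 3 components.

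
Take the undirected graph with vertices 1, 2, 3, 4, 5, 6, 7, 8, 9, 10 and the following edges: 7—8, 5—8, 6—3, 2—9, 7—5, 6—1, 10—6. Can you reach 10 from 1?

Yes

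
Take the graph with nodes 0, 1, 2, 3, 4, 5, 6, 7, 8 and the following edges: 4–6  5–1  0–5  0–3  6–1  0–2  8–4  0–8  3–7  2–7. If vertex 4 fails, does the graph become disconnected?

No

Deleting 4 leaves 1 component (was 1) (its neighbors 6, 8 remain connected to each other), so 4 is not a cut vertex.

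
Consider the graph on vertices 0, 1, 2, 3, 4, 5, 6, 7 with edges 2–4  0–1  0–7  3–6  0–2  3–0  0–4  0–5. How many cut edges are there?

5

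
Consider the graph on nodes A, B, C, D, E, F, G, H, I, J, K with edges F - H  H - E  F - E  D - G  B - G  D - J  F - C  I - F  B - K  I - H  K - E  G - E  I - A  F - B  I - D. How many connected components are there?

Starting from A we can reach A, B, C, D, E, F, G, H, I, J, K. That is one component of size 11.
Total: 1 component.

1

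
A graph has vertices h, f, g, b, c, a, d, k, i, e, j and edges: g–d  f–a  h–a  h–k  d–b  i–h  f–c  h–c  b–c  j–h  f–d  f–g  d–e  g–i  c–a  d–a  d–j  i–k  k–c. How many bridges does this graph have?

The edges on the cycle g-d-j-h-k-i-g are not bridges since each lies on that cycle.
But removing d–e disconnects d from e — this is a bridge.

1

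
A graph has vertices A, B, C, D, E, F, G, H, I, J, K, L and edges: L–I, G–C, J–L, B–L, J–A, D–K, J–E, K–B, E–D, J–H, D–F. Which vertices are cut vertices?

Removing D increases the component count from 2 to 3, so D is a cut vertex.
Removing J increases the component count from 2 to 4, so J is a cut vertex.
Removing L increases the component count from 2 to 3, so L is a cut vertex.
By contrast removing K leaves 2 components; it is not a cut vertex. No other vertex is a cut vertex either.

D, J, L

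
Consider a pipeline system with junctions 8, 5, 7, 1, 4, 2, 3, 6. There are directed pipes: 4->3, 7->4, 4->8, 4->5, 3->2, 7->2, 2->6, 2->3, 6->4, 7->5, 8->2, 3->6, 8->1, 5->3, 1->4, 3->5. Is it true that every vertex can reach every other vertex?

No

There is no directed path from 2 to 7, so the graph is not strongly connected.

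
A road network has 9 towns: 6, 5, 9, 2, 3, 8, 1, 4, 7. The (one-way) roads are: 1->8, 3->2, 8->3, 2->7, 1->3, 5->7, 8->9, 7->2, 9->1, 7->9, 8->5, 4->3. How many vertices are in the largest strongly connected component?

7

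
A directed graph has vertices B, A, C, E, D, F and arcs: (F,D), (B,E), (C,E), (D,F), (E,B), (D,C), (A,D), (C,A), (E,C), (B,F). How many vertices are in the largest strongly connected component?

{A, B, C, D, E, F} are all mutually reachable — one SCC of size 6.
The largest has 6 vertices.

6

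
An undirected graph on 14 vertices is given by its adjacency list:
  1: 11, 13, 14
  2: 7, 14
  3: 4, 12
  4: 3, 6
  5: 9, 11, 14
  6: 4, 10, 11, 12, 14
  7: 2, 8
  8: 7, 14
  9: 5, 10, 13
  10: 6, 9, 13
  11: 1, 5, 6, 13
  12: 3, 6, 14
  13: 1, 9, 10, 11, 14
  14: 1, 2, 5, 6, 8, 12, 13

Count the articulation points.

Removing 14 increases the component count from 1 to 2, so 14 is a cut vertex.
By contrast removing 3 leaves 1 component; it is not a cut vertex. No other vertex is a cut vertex either.

1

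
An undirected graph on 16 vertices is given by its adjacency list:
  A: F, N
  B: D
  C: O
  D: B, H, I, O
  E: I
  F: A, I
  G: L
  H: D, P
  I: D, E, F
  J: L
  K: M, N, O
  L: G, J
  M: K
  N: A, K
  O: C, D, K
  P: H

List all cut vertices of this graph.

Removing D increases the component count from 2 to 4, so D is a cut vertex.
Removing H increases the component count from 2 to 3, so H is a cut vertex.
Removing I increases the component count from 2 to 3, so I is a cut vertex.
Likewise K, L, O are cut vertices.
By contrast removing M leaves 2 components; it is not a cut vertex. No other vertex is a cut vertex either.

D, H, I, K, L, O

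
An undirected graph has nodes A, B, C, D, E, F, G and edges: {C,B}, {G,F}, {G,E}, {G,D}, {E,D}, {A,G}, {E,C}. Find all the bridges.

A-G, B-C, C-E, F-G

The edges on the cycle G-E-D-G are not bridges since each lies on that cycle.
But removing E - C disconnects E from C; removing A - G disconnects A from G; removing C - B disconnects C from B; removing F - G disconnects F from G — these are bridges.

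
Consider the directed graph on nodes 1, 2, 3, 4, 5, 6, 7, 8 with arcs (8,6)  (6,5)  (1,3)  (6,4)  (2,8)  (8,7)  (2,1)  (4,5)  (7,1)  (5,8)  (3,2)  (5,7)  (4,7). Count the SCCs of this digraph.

{1, 2, 3, 4, 5, 6, 7, 8} are all mutually reachable — one SCC of size 8.
That gives 1 strongly connected component.

1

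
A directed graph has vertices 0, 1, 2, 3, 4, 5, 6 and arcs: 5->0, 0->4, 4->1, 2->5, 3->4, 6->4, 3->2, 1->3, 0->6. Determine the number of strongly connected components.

{0, 1, 2, 3, 4, 5, 6} are all mutually reachable — one SCC of size 7.
That gives 1 strongly connected component.

1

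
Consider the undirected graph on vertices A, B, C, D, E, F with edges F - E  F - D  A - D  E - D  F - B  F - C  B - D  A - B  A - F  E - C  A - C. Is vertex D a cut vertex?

No

Deleting D leaves 1 component (was 1) (its neighbors A, B, E, F remain connected to each other), so D is not a cut vertex.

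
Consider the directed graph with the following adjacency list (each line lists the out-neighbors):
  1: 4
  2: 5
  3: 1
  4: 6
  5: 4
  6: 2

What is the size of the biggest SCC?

4

{2, 4, 5, 6} are all mutually reachable — one SCC of size 4.
{1} is an SCC by itself.
{3} is an SCC by itself.
The largest has 4 vertices.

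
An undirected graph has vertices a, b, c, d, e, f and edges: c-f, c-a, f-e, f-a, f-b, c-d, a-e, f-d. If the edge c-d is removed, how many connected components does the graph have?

1

c and d are still connected via c-f-d, so the component count stays at 1.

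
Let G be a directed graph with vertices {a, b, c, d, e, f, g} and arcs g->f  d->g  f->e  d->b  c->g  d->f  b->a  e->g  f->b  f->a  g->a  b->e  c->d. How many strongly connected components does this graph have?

{b, e, f, g} are all mutually reachable — one SCC of size 4.
{d} is an SCC by itself.
{a} is an SCC by itself.
{c} is an SCC by itself.
That gives 4 strongly connected components.

4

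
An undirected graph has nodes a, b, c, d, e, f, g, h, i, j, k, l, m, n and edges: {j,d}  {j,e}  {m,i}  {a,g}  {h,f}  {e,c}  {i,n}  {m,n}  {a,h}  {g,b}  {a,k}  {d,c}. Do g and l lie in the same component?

No

The component containing g is {a, b, f, g, h, k}, and l is not in it.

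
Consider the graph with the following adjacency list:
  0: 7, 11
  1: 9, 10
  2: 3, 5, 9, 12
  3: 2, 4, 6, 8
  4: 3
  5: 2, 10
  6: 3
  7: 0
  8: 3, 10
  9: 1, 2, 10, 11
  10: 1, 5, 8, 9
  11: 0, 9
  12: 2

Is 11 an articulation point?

Deleting 11 raises the number of components from 1 to 2, so 11 is a cut vertex.

Yes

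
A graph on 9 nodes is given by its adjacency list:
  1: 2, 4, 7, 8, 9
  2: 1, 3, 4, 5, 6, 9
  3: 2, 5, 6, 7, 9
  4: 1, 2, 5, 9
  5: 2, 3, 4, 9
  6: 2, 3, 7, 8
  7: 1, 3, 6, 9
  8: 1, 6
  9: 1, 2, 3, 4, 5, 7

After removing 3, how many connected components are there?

With 3 gone, the remaining components are: {1, 2, 4, 5, 6, 7, 8, 9}.
That is 1 component.

1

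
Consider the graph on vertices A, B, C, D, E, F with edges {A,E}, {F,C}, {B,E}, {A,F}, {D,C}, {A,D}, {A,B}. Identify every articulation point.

Removing A increases the component count from 1 to 2, so A is a cut vertex.
By contrast removing F leaves 1 component; it is not a cut vertex. No other vertex is a cut vertex either.

A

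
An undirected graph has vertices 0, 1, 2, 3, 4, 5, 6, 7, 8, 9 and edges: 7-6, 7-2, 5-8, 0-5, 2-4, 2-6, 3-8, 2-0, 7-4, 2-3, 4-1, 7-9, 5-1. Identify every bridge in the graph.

The edges on the cycle 2-0-5-8-3-2 are not bridges since each lies on that cycle.
But removing 7-9 disconnects 7 from 9 — this is a bridge.

7-9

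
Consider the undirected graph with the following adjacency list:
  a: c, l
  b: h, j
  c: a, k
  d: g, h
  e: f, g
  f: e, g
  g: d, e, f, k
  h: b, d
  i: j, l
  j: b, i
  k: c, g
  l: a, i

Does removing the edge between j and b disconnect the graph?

After removing j-b, the path j-i-l-a-c-k-g-d-h-b still connects them, so the edge is not a bridge.

No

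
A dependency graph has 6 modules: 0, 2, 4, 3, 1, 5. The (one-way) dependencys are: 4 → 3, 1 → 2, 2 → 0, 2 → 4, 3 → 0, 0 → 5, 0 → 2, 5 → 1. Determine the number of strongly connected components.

1

{0, 1, 2, 3, 4, 5} are all mutually reachable — one SCC of size 6.
That gives 1 strongly connected component.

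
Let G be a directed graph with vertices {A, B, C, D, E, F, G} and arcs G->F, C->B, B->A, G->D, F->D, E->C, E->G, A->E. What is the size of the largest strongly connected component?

{A, B, C, E} are all mutually reachable — one SCC of size 4.
{G} is an SCC by itself.
{D} is an SCC by itself.
{F} is an SCC by itself.
The largest has 4 vertices.

4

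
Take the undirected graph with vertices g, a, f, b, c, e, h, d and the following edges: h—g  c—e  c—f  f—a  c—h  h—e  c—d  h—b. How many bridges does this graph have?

5

The edges on the cycle c-h-e-c are not bridges since each lies on that cycle.
But removing h—g disconnects h from g; removing c—d disconnects c from d; removing c—f disconnects c from f; removing h—b disconnects h from b — these are bridges.
In total 5 edges are bridges.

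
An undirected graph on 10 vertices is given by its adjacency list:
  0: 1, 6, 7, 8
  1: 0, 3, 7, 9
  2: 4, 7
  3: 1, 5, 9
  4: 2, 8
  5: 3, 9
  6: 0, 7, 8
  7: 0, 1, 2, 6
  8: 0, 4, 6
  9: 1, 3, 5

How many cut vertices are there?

Removing 1 increases the component count from 1 to 2, so 1 is a cut vertex.
By contrast removing 5 leaves 1 component; it is not a cut vertex. No other vertex is a cut vertex either.

1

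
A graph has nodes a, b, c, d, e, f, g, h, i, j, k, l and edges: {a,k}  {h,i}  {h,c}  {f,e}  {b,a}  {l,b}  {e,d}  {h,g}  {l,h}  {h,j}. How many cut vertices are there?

Removing a increases the component count from 2 to 3, so a is a cut vertex.
Removing b increases the component count from 2 to 3, so b is a cut vertex.
Removing e increases the component count from 2 to 3, so e is a cut vertex.
Likewise h, l are cut vertices.
By contrast removing g leaves 2 components; it is not a cut vertex. No other vertex is a cut vertex either.

5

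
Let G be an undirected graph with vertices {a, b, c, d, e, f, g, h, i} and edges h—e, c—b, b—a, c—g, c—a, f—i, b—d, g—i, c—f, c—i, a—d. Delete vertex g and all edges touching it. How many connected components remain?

2

With g gone, the remaining components are: {e, h}; {a, b, c, d, f, i}.
That is 2 components.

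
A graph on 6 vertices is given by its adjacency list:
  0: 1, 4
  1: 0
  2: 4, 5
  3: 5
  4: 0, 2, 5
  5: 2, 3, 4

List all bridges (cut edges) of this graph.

The edges on the cycle 5-2-4-5 are not bridges since each lies on that cycle.
But removing 4-0 disconnects 4 from 0; removing 0-1 disconnects 0 from 1; removing 5-3 disconnects 5 from 3 — these are bridges.

0-1, 0-4, 3-5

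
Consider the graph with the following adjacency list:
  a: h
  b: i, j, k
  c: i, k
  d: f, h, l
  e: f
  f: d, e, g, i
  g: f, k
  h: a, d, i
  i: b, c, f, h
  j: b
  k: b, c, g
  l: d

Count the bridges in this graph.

4

The edges on the cycle i-b-k-c-i are not bridges since each lies on that cycle.
But removing l-d disconnects l from d; removing f-e disconnects f from e; removing b-j disconnects b from j; removing h-a disconnects h from a — these are bridges.
That makes 4 bridges.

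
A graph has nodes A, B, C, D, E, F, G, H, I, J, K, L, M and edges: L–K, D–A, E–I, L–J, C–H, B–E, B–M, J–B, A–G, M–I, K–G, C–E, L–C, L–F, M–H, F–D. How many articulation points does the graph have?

1

Removing L increases the component count from 1 to 2, so L is a cut vertex.
By contrast removing F leaves 1 component; it is not a cut vertex. No other vertex is a cut vertex either.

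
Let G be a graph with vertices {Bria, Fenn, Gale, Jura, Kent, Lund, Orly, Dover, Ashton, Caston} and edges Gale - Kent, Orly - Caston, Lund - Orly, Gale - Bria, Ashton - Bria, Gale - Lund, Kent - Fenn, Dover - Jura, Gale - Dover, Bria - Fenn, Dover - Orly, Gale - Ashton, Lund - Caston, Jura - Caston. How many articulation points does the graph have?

1

Removing Gale increases the component count from 1 to 2, so Gale is a cut vertex.
By contrast removing Orly leaves 1 component; it is not a cut vertex. No other vertex is a cut vertex either.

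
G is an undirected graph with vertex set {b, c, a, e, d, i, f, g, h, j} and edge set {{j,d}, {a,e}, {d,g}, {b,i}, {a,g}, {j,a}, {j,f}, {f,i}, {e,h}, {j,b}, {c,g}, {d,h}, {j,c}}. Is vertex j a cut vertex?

Deleting j raises the number of components from 1 to 2, so j is a cut vertex.

Yes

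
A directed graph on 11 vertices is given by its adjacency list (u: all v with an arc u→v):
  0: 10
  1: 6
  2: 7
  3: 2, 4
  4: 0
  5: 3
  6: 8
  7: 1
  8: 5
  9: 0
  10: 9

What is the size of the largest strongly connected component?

7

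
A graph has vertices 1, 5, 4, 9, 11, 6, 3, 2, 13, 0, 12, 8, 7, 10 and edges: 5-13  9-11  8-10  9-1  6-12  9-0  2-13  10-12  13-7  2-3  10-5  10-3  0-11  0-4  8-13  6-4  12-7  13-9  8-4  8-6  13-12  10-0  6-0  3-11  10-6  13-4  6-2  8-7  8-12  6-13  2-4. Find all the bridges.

The edges on the cycle 8-10-5-13-9-0-4-8 are not bridges since each lies on that cycle.
But removing 1-9 disconnects 1 from 9 — this is a bridge.

1-9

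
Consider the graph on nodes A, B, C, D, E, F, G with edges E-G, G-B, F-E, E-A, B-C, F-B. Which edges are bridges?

A-E, B-C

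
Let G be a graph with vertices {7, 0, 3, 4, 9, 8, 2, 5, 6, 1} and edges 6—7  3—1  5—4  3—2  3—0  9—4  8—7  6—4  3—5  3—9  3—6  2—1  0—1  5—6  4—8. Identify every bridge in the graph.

The edges on the cycle 3-9-4-8-7-6-3 are not bridges since each lies on that cycle.
Every edge lies on some cycle, so there are no bridges.

none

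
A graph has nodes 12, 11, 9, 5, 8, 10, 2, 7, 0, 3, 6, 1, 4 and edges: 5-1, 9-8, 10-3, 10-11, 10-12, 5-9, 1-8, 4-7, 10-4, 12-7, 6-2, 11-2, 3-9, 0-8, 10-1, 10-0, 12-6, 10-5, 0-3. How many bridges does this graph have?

0

The edges on the cycle 10-4-7-12-10 are not bridges since each lies on that cycle.
Every edge lies on some cycle, so there are no bridges.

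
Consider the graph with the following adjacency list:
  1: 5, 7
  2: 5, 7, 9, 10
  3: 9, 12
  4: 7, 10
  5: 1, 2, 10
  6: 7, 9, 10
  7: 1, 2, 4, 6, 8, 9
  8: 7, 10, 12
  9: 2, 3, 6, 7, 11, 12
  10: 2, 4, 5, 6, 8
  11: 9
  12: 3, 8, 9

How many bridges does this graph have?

1

The edges on the cycle 9-6-10-2-7-9 are not bridges since each lies on that cycle.
But removing 11-9 disconnects 11 from 9 — this is a bridge.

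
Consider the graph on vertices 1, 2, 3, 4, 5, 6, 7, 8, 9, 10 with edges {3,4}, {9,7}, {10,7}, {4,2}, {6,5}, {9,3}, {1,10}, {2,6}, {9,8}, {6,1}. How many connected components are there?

Starting from 1 we can reach 1, 2, 3, 4, 5, 6, 7, 8, 9, 10. That is one component of size 10.
Total: 1 component.

1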